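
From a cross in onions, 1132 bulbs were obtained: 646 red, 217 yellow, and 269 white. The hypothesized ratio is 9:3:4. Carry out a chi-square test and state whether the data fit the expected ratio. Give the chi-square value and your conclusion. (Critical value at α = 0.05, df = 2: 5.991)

0.933; consistent

Under the 9:3:4 hypothesis (Σ ratio = 16, N = 1132):
  red: 1132 × 9/16 = 636.75
  yellow: 1132 × 3/16 = 212.25
  white: 1132 × 4/16 = 283
χ² = Σ (O − E)² / E
  red: (646 − 636.75)² / 636.75 = 0.1344
  yellow: (217 − 212.25)² / 212.25 = 0.1063
  white: (269 − 283)² / 283 = 0.6926
χ² = 0.1344 + 0.1063 + 0.6926 = 0.9333 ≈ 0.933
Degrees of freedom = 3 − 1 = 2; critical value at α = 0.05 is 5.991.
Since 0.933 < 5.991, we fail to reject the null hypothesis — the data are consistent with the 9:3:4 ratio.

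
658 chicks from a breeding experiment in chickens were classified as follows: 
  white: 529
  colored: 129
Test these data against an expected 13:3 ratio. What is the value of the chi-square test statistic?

Expected counts for N = 658 under a 13:3 ratio (total parts = 16):
  white: 658 × 13/16 = 534.625
  colored: 658 × 3/16 = 123.375
χ² = Σ (O − E)² / E
  white: (529 − 534.625)² / 534.625 = 0.0592
  colored: (129 − 123.375)² / 123.375 = 0.2565
χ² = 0.0592 + 0.2565 = 0.3157 ≈ 0.316

0.316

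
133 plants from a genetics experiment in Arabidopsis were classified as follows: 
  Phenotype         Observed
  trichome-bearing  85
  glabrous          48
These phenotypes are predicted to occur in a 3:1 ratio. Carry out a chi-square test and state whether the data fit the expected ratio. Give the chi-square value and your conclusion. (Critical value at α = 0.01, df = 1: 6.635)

The 3:1 ratio has 4 parts, so with N = 133 the expected counts are:
  trichome-bearing: 133 × 3/4 = 99.75
  glabrous: 133 × 1/4 = 33.25
χ² = Σ (O − E)² / E
  trichome-bearing: (85 − 99.75)² / 99.75 = 2.1811
  glabrous: (48 − 33.25)² / 33.25 = 6.5432
χ² = 2.1811 + 6.5432 = 8.7243 ≈ 8.724
Degrees of freedom = 2 − 1 = 1; critical value at α = 0.01 is 6.635.
Since 8.724 > 6.635, we reject the null hypothesis — the data do not fit the 3:1 ratio.

8.724; not consistent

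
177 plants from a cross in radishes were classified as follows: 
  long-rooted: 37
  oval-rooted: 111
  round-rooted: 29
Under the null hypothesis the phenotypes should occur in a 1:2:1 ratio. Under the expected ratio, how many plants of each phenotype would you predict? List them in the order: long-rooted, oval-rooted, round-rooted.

Under the 1:2:1 hypothesis (Σ ratio = 4, N = 177):
  long-rooted: 177 × 1/4 = 44.25
  oval-rooted: 177 × 2/4 = 88.5
  round-rooted: 177 × 1/4 = 44.25

44.25, 88.5, 44.25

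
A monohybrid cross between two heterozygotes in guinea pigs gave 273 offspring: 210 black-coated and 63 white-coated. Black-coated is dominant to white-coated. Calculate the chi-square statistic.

For a monohybrid cross between heterozygotes with complete dominance, the expected phenotypic ratio is 3:1.
Under the 3:1 hypothesis (Σ ratio = 4, N = 273):
  black-coated: 273 × 3/4 = 204.75
  white-coated: 273 × 1/4 = 68.25
χ² = Σ (O − E)² / E
  black-coated: (210 − 204.75)² / 204.75 = 0.1346
  white-coated: (63 − 68.25)² / 68.25 = 0.4038
χ² = 0.1346 + 0.4038 = 0.5384 ≈ 0.538

0.538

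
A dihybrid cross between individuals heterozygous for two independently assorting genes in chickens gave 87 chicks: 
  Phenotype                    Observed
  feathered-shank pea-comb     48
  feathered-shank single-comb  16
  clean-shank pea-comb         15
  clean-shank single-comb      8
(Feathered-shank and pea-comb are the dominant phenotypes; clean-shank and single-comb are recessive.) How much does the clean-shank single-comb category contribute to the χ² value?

A dihybrid F₂ with independent assortment and complete dominance at both loci gives a 9:3:3:1 phenotypic ratio.
Total ratio parts = 16. Expected numbers out of 87:
  feathered-shank pea-comb: 87 × 9/16 = 48.9375
  feathered-shank single-comb: 87 × 3/16 = 16.3125
  clean-shank pea-comb: 87 × 3/16 = 16.3125
  clean-shank single-comb: 87 × 1/16 = 5.4375
Contribution of clean-shank single-comb: (8 − 5.4375)² / 5.4375 = 1.2076

1.208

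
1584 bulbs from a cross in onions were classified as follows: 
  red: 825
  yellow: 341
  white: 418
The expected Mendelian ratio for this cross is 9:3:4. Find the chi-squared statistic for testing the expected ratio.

12.630

Under the 9:3:4 hypothesis (Σ ratio = 16, N = 1584):
  red: 1584 × 9/16 = 891
  yellow: 1584 × 3/16 = 297
  white: 1584 × 4/16 = 396
χ² = Σ (O − E)² / E
  red: (825 − 891)² / 891 = 4.8889
  yellow: (341 − 297)² / 297 = 6.5185
  white: (418 − 396)² / 396 = 1.2222
χ² = 4.8889 + 6.5185 + 1.2222 = 12.6296 ≈ 12.630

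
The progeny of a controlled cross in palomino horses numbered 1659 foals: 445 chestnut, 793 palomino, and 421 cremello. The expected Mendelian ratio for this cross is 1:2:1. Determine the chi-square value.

3.907

The 1:2:1 ratio has 4 parts, so with N = 1659 the expected counts are:
  chestnut: 1659 × 1/4 = 414.75
  palomino: 1659 × 2/4 = 829.5
  cremello: 1659 × 1/4 = 414.75
χ² = Σ (O − E)² / E
  chestnut: (445 − 414.75)² / 414.75 = 2.2063
  palomino: (793 − 829.5)² / 829.5 = 1.6061
  cremello: (421 − 414.75)² / 414.75 = 0.0942
χ² = 2.2063 + 1.6061 + 0.0942 = 3.9066 ≈ 3.907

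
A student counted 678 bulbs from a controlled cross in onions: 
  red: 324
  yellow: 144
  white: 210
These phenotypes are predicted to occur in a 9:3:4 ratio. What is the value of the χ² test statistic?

Expected counts for N = 678 under a 9:3:4 ratio (total parts = 16):
  red: 678 × 9/16 = 381.375
  yellow: 678 × 3/16 = 127.125
  white: 678 × 4/16 = 169.5
χ² = Σ (O − E)² / E
  red: (324 − 381.375)² / 381.375 = 8.6316
  yellow: (144 − 127.125)² / 127.125 = 2.2400
  white: (210 − 169.5)² / 169.5 = 9.6770
χ² = 8.6316 + 2.2400 + 9.6770 = 20.5486 ≈ 20.549

20.549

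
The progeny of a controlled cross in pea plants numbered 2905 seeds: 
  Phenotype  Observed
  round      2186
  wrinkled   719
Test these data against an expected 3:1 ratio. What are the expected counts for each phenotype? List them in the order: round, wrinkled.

2178.75, 726.25

The 3:1 ratio has 4 parts, so with N = 2905 the expected counts are:
  round: 2905 × 3/4 = 2178.75
  wrinkled: 2905 × 1/4 = 726.25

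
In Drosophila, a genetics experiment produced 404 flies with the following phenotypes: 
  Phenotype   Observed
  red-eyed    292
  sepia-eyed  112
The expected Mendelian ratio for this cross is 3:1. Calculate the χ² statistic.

Total ratio parts = 4. Expected numbers out of 404:
  red-eyed: 404 × 3/4 = 303
  sepia-eyed: 404 × 1/4 = 101
χ² = Σ (O − E)² / E
  red-eyed: (292 − 303)² / 303 = 0.3993
  sepia-eyed: (112 − 101)² / 101 = 1.1980
χ² = 0.3993 + 1.1980 = 1.5973 ≈ 1.597

1.597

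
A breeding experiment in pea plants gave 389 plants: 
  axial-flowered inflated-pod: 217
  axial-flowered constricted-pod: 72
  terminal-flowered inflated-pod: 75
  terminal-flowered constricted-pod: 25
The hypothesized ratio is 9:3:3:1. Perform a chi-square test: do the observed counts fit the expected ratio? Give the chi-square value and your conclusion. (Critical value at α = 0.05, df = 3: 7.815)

Under the 9:3:3:1 hypothesis (Σ ratio = 16, N = 389):
  axial-flowered inflated-pod: 389 × 9/16 = 218.8125
  axial-flowered constricted-pod: 389 × 3/16 = 72.9375
  terminal-flowered inflated-pod: 389 × 3/16 = 72.9375
  terminal-flowered constricted-pod: 389 × 1/16 = 24.3125
χ² = Σ (O − E)² / E
  axial-flowered inflated-pod: (217 − 218.8125)² / 218.8125 = 0.0150
  axial-flowered constricted-pod: (72 − 72.9375)² / 72.9375 = 0.0121
  terminal-flowered inflated-pod: (75 − 72.9375)² / 72.9375 = 0.0583
  terminal-flowered constricted-pod: (25 − 24.3125)² / 24.3125 = 0.0194
χ² = 0.0150 + 0.0121 + 0.0583 + 0.0194 = 0.1048 ≈ 0.105
Degrees of freedom = 4 − 1 = 3; critical value at α = 0.05 is 7.815.
Since 0.105 < 7.815, we fail to reject the null hypothesis — the data are consistent with the 9:3:3:1 ratio.

0.105; consistent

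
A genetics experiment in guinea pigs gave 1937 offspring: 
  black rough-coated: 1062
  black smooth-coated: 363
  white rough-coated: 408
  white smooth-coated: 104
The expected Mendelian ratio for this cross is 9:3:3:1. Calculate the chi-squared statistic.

8.631

Total ratio parts = 16. Expected numbers out of 1937:
  black rough-coated: 1937 × 9/16 = 1089.5625
  black smooth-coated: 1937 × 3/16 = 363.1875
  white rough-coated: 1937 × 3/16 = 363.1875
  white smooth-coated: 1937 × 1/16 = 121.0625
χ² = Σ (O − E)² / E
  black rough-coated: (1062 − 1089.5625)² / 1089.5625 = 0.6972
  black smooth-coated: (363 − 363.1875)² / 363.1875 = 0.0001
  white rough-coated: (408 − 363.1875)² / 363.1875 = 5.5293
  white smooth-coated: (104 − 121.0625)² / 121.0625 = 2.4048
χ² = 0.6972 + 0.0001 + 5.5293 + 2.4048 = 8.6314 ≈ 8.631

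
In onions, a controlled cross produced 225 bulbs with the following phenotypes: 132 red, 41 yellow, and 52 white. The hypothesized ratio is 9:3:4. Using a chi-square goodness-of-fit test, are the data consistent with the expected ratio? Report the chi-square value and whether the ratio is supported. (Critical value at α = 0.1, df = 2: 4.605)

0.588; consistent

Expected counts for N = 225 under a 9:3:4 ratio (total parts = 16):
  red: 225 × 9/16 = 126.5625
  yellow: 225 × 3/16 = 42.1875
  white: 225 × 4/16 = 56.25
χ² = Σ (O − E)² / E
  red: (132 − 126.5625)² / 126.5625 = 0.2336
  yellow: (41 − 42.1875)² / 42.1875 = 0.0334
  white: (52 − 56.25)² / 56.25 = 0.3211
χ² = 0.2336 + 0.0334 + 0.3211 = 0.5881 ≈ 0.588
Degrees of freedom = 3 − 1 = 2; critical value at α = 0.1 is 4.605.
Since 0.588 < 4.605, we fail to reject the null hypothesis — the data are consistent with the 9:3:4 ratio.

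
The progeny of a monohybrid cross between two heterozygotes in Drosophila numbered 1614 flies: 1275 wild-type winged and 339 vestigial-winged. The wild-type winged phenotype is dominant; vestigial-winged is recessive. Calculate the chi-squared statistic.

13.747

For a monohybrid cross between heterozygotes with complete dominance, the expected phenotypic ratio is 3:1.
The 3:1 ratio has 4 parts, so with N = 1614 the expected counts are:
  wild-type winged: 1614 × 3/4 = 1210.5
  vestigial-winged: 1614 × 1/4 = 403.5
χ² = Σ (O − E)² / E
  wild-type winged: (1275 − 1210.5)² / 1210.5 = 3.4368
  vestigial-winged: (339 − 403.5)² / 403.5 = 10.3104
χ² = 3.4368 + 10.3104 = 13.7472 ≈ 13.747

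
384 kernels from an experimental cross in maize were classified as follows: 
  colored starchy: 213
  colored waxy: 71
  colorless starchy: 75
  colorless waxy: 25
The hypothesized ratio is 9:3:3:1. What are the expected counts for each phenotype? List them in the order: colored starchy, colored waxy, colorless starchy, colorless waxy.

Expected counts for N = 384 under a 9:3:3:1 ratio (total parts = 16):
  colored starchy: 384 × 9/16 = 216
  colored waxy: 384 × 3/16 = 72
  colorless starchy: 384 × 3/16 = 72
  colorless waxy: 384 × 1/16 = 24

216, 72, 72, 24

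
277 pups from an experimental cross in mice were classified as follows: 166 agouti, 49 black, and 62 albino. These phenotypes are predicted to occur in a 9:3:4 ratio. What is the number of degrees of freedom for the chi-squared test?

2

A goodness-of-fit test with 3 phenotype classes has df = 3 − 1 = 2.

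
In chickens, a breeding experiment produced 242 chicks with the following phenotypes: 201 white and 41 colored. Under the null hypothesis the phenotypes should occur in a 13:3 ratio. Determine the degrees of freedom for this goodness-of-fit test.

A goodness-of-fit test with 2 phenotype classes has df = 2 − 1 = 1.

1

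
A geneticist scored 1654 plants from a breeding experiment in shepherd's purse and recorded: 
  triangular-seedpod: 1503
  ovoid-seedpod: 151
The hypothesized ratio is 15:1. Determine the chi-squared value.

23.404

Under the 15:1 hypothesis (Σ ratio = 16, N = 1654):
  triangular-seedpod: 1654 × 15/16 = 1550.625
  ovoid-seedpod: 1654 × 1/16 = 103.375
χ² = Σ (O − E)² / E
  triangular-seedpod: (1503 − 1550.625)² / 1550.625 = 1.4627
  ovoid-seedpod: (151 − 103.375)² / 103.375 = 21.9409
χ² = 1.4627 + 21.9409 = 23.4036 ≈ 23.404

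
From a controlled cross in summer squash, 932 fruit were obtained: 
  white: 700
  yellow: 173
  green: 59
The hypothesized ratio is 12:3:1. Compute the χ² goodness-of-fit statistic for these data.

0.029

Under the 12:3:1 hypothesis (Σ ratio = 16, N = 932):
  white: 932 × 12/16 = 699
  yellow: 932 × 3/16 = 174.75
  green: 932 × 1/16 = 58.25
χ² = Σ (O − E)² / E
  white: (700 − 699)² / 699 = 0.0014
  yellow: (173 − 174.75)² / 174.75 = 0.0175
  green: (59 − 58.25)² / 58.25 = 0.0097
χ² = 0.0014 + 0.0175 + 0.0097 = 0.0286 ≈ 0.029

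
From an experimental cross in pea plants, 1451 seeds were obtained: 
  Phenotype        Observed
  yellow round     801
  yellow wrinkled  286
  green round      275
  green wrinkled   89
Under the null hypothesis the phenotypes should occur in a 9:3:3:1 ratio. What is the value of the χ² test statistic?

Expected counts for N = 1451 under a 9:3:3:1 ratio (total parts = 16):
  yellow round: 1451 × 9/16 = 816.1875
  yellow wrinkled: 1451 × 3/16 = 272.0625
  green round: 1451 × 3/16 = 272.0625
  green wrinkled: 1451 × 1/16 = 90.6875
χ² = Σ (O − E)² / E
  yellow round: (801 − 816.1875)² / 816.1875 = 0.2826
  yellow wrinkled: (286 − 272.0625)² / 272.0625 = 0.7140
  green round: (275 − 272.0625)² / 272.0625 = 0.0317
  green wrinkled: (89 − 90.6875)² / 90.6875 = 0.0314
χ² = 0.2826 + 0.7140 + 0.0317 + 0.0314 = 1.0597 ≈ 1.060

1.060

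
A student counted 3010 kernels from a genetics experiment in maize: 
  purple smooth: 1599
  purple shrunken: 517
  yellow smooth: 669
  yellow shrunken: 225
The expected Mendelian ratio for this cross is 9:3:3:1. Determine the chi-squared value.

35.833

Expected counts for N = 3010 under a 9:3:3:1 ratio (total parts = 16):
  purple smooth: 3010 × 9/16 = 1693.125
  purple shrunken: 3010 × 3/16 = 564.375
  yellow smooth: 3010 × 3/16 = 564.375
  yellow shrunken: 3010 × 1/16 = 188.125
χ² = Σ (O − E)² / E
  purple smooth: (1599 − 1693.125)² / 1693.125 = 5.2326
  purple shrunken: (517 − 564.375)² / 564.375 = 3.9768
  yellow smooth: (669 − 564.375)² / 564.375 = 19.3956
  yellow shrunken: (225 − 188.125)² / 188.125 = 7.2280
χ² = 5.2326 + 3.9768 + 19.3956 + 7.2280 = 35.833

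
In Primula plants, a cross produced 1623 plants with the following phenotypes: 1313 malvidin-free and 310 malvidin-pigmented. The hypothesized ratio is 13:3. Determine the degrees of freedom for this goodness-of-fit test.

A goodness-of-fit test with 2 phenotype classes has df = 2 − 1 = 1.

1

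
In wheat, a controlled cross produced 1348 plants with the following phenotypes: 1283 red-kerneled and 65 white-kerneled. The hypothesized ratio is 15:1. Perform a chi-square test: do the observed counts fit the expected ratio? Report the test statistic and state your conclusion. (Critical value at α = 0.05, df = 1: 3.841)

The 15:1 ratio has 16 parts, so with N = 1348 the expected counts are:
  red-kerneled: 1348 × 15/16 = 1263.75
  white-kerneled: 1348 × 1/16 = 84.25
χ² = Σ (O − E)² / E
  red-kerneled: (1283 − 1263.75)² / 1263.75 = 0.2932
  white-kerneled: (65 − 84.25)² / 84.25 = 4.3984
χ² = 0.2932 + 4.3984 = 4.6916 ≈ 4.692
Degrees of freedom = 2 − 1 = 1; critical value at α = 0.05 is 3.841.
Since 4.692 > 3.841, we reject the null hypothesis — the data do not fit the 15:1 ratio.

4.692; not consistent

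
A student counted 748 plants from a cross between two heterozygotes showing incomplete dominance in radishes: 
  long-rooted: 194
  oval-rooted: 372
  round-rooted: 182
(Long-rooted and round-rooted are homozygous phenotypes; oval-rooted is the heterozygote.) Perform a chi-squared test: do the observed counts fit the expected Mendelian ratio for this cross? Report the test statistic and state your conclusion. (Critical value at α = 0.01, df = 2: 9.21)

0.406; consistent

With incomplete dominance, a heterozygote × heterozygote cross gives a 1:2:1 phenotypic ratio.
The 1:2:1 ratio has 4 parts, so with N = 748 the expected counts are:
  long-rooted: 748 × 1/4 = 187
  oval-rooted: 748 × 2/4 = 374
  round-rooted: 748 × 1/4 = 187
χ² = Σ (O − E)² / E
  long-rooted: (194 − 187)² / 187 = 0.2620
  oval-rooted: (372 − 374)² / 374 = 0.0107
  round-rooted: (182 − 187)² / 187 = 0.1337
χ² = 0.2620 + 0.0107 + 0.1337 = 0.4064 ≈ 0.406
Degrees of freedom = 3 − 1 = 2; critical value at α = 0.01 is 9.21.
Since 0.406 < 9.21, we fail to reject the null hypothesis — the data are consistent with the 1:2:1 ratio.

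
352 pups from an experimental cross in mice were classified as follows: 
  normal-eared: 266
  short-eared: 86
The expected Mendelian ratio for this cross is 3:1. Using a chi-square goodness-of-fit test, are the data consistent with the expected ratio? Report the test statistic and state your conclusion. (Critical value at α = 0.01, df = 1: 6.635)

The 3:1 ratio has 4 parts, so with N = 352 the expected counts are:
  normal-eared: 352 × 3/4 = 264
  short-eared: 352 × 1/4 = 88
χ² = Σ (O − E)² / E
  normal-eared: (266 − 264)² / 264 = 0.0152
  short-eared: (86 − 88)² / 88 = 0.0455
χ² = 0.0152 + 0.0455 = 0.0607 ≈ 0.061
Degrees of freedom = 2 − 1 = 1; critical value at α = 0.01 is 6.635.
Since 0.061 < 6.635, we fail to reject the null hypothesis — the data are consistent with the 3:1 ratio.

0.061; consistent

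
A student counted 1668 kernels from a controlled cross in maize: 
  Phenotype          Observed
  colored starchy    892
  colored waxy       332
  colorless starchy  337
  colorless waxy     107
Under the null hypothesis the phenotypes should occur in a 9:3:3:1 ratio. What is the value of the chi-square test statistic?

5.418

Expected counts for N = 1668 under a 9:3:3:1 ratio (total parts = 16):
  colored starchy: 1668 × 9/16 = 938.25
  colored waxy: 1668 × 3/16 = 312.75
  colorless starchy: 1668 × 3/16 = 312.75
  colorless waxy: 1668 × 1/16 = 104.25
χ² = Σ (O − E)² / E
  colored starchy: (892 − 938.25)² / 938.25 = 2.2798
  colored waxy: (332 − 312.75)² / 312.75 = 1.1849
  colorless starchy: (337 − 312.75)² / 312.75 = 1.8803
  colorless waxy: (107 − 104.25)² / 104.25 = 0.0725
χ² = 2.2798 + 1.1849 + 1.8803 + 0.0725 = 5.4175 ≈ 5.418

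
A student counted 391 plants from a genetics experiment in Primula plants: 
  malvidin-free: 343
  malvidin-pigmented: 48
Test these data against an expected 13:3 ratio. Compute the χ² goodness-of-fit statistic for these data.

10.756

Under the 13:3 hypothesis (Σ ratio = 16, N = 391):
  malvidin-free: 391 × 13/16 = 317.6875
  malvidin-pigmented: 391 × 3/16 = 73.3125
χ² = Σ (O − E)² / E
  malvidin-free: (343 − 317.6875)² / 317.6875 = 2.0168
  malvidin-pigmented: (48 − 73.3125)² / 73.3125 = 8.7396
χ² = 2.0168 + 8.7396 = 10.7564 ≈ 10.756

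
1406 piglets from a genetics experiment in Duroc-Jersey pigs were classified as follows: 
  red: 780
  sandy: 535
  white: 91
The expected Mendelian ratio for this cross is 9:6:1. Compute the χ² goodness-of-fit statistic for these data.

0.375

Expected counts for N = 1406 under a 9:6:1 ratio (total parts = 16):
  red: 1406 × 9/16 = 790.875
  sandy: 1406 × 6/16 = 527.25
  white: 1406 × 1/16 = 87.875
χ² = Σ (O − E)² / E
  red: (780 − 790.875)² / 790.875 = 0.1495
  sandy: (535 − 527.25)² / 527.25 = 0.1139
  white: (91 − 87.875)² / 87.875 = 0.1111
χ² = 0.1495 + 0.1139 + 0.1111 = 0.3745 ≈ 0.375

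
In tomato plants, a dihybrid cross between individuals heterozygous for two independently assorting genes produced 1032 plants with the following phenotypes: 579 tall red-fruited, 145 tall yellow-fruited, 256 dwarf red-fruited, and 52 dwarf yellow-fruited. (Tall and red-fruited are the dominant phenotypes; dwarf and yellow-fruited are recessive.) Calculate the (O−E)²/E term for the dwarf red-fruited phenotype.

A dihybrid F₂ with independent assortment and complete dominance at both loci gives a 9:3:3:1 phenotypic ratio.
Expected counts for N = 1032 under a 9:3:3:1 ratio (total parts = 16):
  tall red-fruited: 1032 × 9/16 = 580.5
  tall yellow-fruited: 1032 × 3/16 = 193.5
  dwarf red-fruited: 1032 × 3/16 = 193.5
  dwarf yellow-fruited: 1032 × 1/16 = 64.5
Contribution of dwarf red-fruited: (256 − 193.5)² / 193.5 = 20.1873

20.187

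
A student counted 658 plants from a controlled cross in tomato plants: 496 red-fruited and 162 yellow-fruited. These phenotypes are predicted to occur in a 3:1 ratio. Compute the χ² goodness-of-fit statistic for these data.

Expected counts for N = 658 under a 3:1 ratio (total parts = 4):
  red-fruited: 658 × 3/4 = 493.5
  yellow-fruited: 658 × 1/4 = 164.5
χ² = Σ (O − E)² / E
  red-fruited: (496 − 493.5)² / 493.5 = 0.0127
  yellow-fruited: (162 − 164.5)² / 164.5 = 0.0380
χ² = 0.0127 + 0.0380 = 0.0507 ≈ 0.051

0.051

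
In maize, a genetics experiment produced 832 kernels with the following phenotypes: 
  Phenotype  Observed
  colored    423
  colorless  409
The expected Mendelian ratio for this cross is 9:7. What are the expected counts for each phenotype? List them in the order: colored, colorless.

Under the 9:7 hypothesis (Σ ratio = 16, N = 832):
  colored: 832 × 9/16 = 468
  colorless: 832 × 7/16 = 364

468, 364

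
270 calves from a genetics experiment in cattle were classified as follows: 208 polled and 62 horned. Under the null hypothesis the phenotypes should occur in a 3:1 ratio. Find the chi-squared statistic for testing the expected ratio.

Under the 3:1 hypothesis (Σ ratio = 4, N = 270):
  polled: 270 × 3/4 = 202.5
  horned: 270 × 1/4 = 67.5
χ² = Σ (O − E)² / E
  polled: (208 − 202.5)² / 202.5 = 0.1494
  horned: (62 − 67.5)² / 67.5 = 0.4481
χ² = 0.1494 + 0.4481 = 0.5975 ≈ 0.598

0.598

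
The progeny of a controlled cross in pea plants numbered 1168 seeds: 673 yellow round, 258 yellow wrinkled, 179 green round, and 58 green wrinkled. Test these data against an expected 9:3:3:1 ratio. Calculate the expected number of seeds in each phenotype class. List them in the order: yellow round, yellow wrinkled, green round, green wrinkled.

Expected counts for N = 1168 under a 9:3:3:1 ratio (total parts = 16):
  yellow round: 1168 × 9/16 = 657
  yellow wrinkled: 1168 × 3/16 = 219
  green round: 1168 × 3/16 = 219
  green wrinkled: 1168 × 1/16 = 73

657, 219, 219, 73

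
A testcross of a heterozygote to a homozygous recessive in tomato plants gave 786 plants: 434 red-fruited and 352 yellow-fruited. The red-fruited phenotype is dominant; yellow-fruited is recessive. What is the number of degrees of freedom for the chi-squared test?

A testcross of a heterozygote (Aa × aa) gives a 1:1 phenotypic ratio.
A goodness-of-fit test with 2 phenotype classes has df = 2 − 1 = 1.

1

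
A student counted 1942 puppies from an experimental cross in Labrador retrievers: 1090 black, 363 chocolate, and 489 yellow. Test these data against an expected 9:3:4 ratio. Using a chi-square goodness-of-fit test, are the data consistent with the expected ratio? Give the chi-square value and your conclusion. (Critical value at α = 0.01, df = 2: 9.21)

Total ratio parts = 16. Expected numbers out of 1942:
  black: 1942 × 9/16 = 1092.375
  chocolate: 1942 × 3/16 = 364.125
  yellow: 1942 × 4/16 = 485.5
χ² = Σ (O − E)² / E
  black: (1090 − 1092.375)² / 1092.375 = 0.0052
  chocolate: (363 − 364.125)² / 364.125 = 0.0035
  yellow: (489 − 485.5)² / 485.5 = 0.0252
χ² = 0.0052 + 0.0035 + 0.0252 = 0.0339 ≈ 0.034
Degrees of freedom = 3 − 1 = 2; critical value at α = 0.01 is 9.21.
Since 0.034 < 9.21, we fail to reject the null hypothesis — the data are consistent with the 9:3:4 ratio.

0.034; consistent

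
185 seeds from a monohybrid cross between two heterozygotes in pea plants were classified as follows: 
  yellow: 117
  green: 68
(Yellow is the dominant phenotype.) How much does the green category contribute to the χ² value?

For a monohybrid cross between heterozygotes with complete dominance, the expected phenotypic ratio is 3:1.
Expected counts for N = 185 under a 3:1 ratio (total parts = 4):
  yellow: 185 × 3/4 = 138.75
  green: 185 × 1/4 = 46.25
Contribution of green: (68 − 46.25)² / 46.25 = 10.2284

10.228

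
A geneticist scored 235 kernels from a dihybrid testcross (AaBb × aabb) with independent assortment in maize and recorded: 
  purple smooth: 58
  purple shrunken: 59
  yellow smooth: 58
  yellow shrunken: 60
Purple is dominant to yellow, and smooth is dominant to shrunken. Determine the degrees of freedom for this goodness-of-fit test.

A dihybrid testcross with independent assortment gives a 1:1:1:1 ratio.
A goodness-of-fit test with 4 phenotype classes has df = 4 − 1 = 3.

3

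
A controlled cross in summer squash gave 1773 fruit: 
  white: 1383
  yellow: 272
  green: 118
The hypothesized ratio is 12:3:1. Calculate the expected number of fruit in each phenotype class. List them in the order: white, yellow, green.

1329.75, 332.4375, 110.8125

Under the 12:3:1 hypothesis (Σ ratio = 16, N = 1773):
  white: 1773 × 12/16 = 1329.75
  yellow: 1773 × 3/16 = 332.4375
  green: 1773 × 1/16 = 110.8125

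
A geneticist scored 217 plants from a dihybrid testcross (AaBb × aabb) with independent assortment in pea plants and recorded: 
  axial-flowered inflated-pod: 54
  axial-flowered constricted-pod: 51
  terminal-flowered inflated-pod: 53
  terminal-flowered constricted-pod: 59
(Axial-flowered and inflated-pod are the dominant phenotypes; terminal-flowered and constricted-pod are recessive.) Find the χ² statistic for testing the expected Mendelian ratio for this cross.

A dihybrid testcross with independent assortment gives a 1:1:1:1 ratio.
The 1:1:1:1 ratio has 4 parts, so with N = 217 the expected counts are:
  axial-flowered inflated-pod: 217 × 1/4 = 54.25
  axial-flowered constricted-pod: 217 × 1/4 = 54.25
  terminal-flowered inflated-pod: 217 × 1/4 = 54.25
  terminal-flowered constricted-pod: 217 × 1/4 = 54.25
χ² = Σ (O − E)² / E
  axial-flowered inflated-pod: (54 − 54.25)² / 54.25 = 0.0012
  axial-flowered constricted-pod: (51 − 54.25)² / 54.25 = 0.1947
  terminal-flowered inflated-pod: (53 − 54.25)² / 54.25 = 0.0288
  terminal-flowered constricted-pod: (59 − 54.25)² / 54.25 = 0.4159
χ² = 0.0012 + 0.1947 + 0.0288 + 0.4159 = 0.6406 ≈ 0.641

0.641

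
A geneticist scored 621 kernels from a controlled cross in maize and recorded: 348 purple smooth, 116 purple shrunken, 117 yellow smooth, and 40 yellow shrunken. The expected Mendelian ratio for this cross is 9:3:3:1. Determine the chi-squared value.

0.046

Total ratio parts = 16. Expected numbers out of 621:
  purple smooth: 621 × 9/16 = 349.3125
  purple shrunken: 621 × 3/16 = 116.4375
  yellow smooth: 621 × 3/16 = 116.4375
  yellow shrunken: 621 × 1/16 = 38.8125
χ² = Σ (O − E)² / E
  purple smooth: (348 − 349.3125)² / 349.3125 = 0.0049
  purple shrunken: (116 − 116.4375)² / 116.4375 = 0.0016
  yellow smooth: (117 − 116.4375)² / 116.4375 = 0.0027
  yellow shrunken: (40 − 38.8125)² / 38.8125 = 0.0363
χ² = 0.0049 + 0.0016 + 0.0027 + 0.0363 = 0.0455 ≈ 0.046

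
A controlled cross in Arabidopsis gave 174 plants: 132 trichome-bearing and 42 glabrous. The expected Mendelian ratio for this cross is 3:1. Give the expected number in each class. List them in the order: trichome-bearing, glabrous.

130.5, 43.5

Under the 3:1 hypothesis (Σ ratio = 4, N = 174):
  trichome-bearing: 174 × 3/4 = 130.5
  glabrous: 174 × 1/4 = 43.5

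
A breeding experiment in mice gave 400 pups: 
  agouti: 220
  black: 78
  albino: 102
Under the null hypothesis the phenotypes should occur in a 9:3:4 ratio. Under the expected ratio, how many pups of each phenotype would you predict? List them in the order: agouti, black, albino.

Under the 9:3:4 hypothesis (Σ ratio = 16, N = 400):
  agouti: 400 × 9/16 = 225
  black: 400 × 3/16 = 75
  albino: 400 × 4/16 = 100

225, 75, 100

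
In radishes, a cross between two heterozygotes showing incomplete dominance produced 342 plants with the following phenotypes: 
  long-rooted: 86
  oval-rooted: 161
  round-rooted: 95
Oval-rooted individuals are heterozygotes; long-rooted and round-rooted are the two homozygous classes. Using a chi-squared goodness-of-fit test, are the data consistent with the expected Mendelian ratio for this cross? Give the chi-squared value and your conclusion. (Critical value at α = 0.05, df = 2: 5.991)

With incomplete dominance, a heterozygote × heterozygote cross gives a 1:2:1 phenotypic ratio.
Expected counts for N = 342 under a 1:2:1 ratio (total parts = 4):
  long-rooted: 342 × 1/4 = 85.5
  oval-rooted: 342 × 2/4 = 171
  round-rooted: 342 × 1/4 = 85.5
χ² = Σ (O − E)² / E
  long-rooted: (86 − 85.5)² / 85.5 = 0.0029
  oval-rooted: (161 − 171)² / 171 = 0.5848
  round-rooted: (95 − 85.5)² / 85.5 = 1.0556
χ² = 0.0029 + 0.5848 + 1.0556 = 1.6433 ≈ 1.643
Degrees of freedom = 3 − 1 = 2; critical value at α = 0.05 is 5.991.
Since 1.643 < 5.991, we fail to reject the null hypothesis — the data are consistent with the 1:2:1 ratio.

1.643; consistent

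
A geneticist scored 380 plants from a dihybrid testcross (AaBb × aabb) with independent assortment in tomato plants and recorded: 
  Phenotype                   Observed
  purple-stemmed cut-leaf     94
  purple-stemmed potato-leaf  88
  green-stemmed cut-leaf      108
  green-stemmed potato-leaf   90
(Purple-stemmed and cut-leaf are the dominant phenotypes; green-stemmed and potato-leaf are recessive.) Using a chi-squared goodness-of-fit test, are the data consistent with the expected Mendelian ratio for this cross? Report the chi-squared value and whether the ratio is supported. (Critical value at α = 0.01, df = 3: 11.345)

A dihybrid testcross with independent assortment gives a 1:1:1:1 ratio.
Under the 1:1:1:1 hypothesis (Σ ratio = 4, N = 380):
  purple-stemmed cut-leaf: 380 × 1/4 = 95
  purple-stemmed potato-leaf: 380 × 1/4 = 95
  green-stemmed cut-leaf: 380 × 1/4 = 95
  green-stemmed potato-leaf: 380 × 1/4 = 95
χ² = Σ (O − E)² / E
  purple-stemmed cut-leaf: (94 − 95)² / 95 = 0.0105
  purple-stemmed potato-leaf: (88 − 95)² / 95 = 0.5158
  green-stemmed cut-leaf: (108 − 95)² / 95 = 1.7789
  green-stemmed potato-leaf: (90 − 95)² / 95 = 0.2632
χ² = 0.0105 + 0.5158 + 1.7789 + 0.2632 = 2.5684 ≈ 2.568
Degrees of freedom = 4 − 1 = 3; critical value at α = 0.01 is 11.345.
Since 2.568 < 11.345, we fail to reject the null hypothesis — the data are consistent with the 1:1:1:1 ratio.

2.568; consistent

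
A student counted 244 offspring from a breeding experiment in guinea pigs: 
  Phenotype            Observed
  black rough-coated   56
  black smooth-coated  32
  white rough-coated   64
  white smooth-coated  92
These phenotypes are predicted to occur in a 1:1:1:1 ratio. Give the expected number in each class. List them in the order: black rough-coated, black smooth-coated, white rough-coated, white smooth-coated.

61, 61, 61, 61

Under the 1:1:1:1 hypothesis (Σ ratio = 4, N = 244):
  black rough-coated: 244 × 1/4 = 61
  black smooth-coated: 244 × 1/4 = 61
  white rough-coated: 244 × 1/4 = 61
  white smooth-coated: 244 × 1/4 = 61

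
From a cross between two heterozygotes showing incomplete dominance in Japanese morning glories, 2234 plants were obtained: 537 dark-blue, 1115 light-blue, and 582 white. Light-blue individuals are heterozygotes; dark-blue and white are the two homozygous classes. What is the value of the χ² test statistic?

1.820

With incomplete dominance, a heterozygote × heterozygote cross gives a 1:2:1 phenotypic ratio.
Expected counts for N = 2234 under a 1:2:1 ratio (total parts = 4):
  dark-blue: 2234 × 1/4 = 558.5
  light-blue: 2234 × 2/4 = 1117
  white: 2234 × 1/4 = 558.5
χ² = Σ (O − E)² / E
  dark-blue: (537 − 558.5)² / 558.5 = 0.8277
  light-blue: (1115 − 1117)² / 1117 = 0.0036
  white: (582 − 558.5)² / 558.5 = 0.9888
χ² = 0.8277 + 0.0036 + 0.9888 = 1.8201 ≈ 1.820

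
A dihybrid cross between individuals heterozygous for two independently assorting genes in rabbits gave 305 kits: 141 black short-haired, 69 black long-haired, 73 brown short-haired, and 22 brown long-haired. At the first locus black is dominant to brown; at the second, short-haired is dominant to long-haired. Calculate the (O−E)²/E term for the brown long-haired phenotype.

0.453

A dihybrid F₂ with independent assortment and complete dominance at both loci gives a 9:3:3:1 phenotypic ratio.
Total ratio parts = 16. Expected numbers out of 305:
  black short-haired: 305 × 9/16 = 171.5625
  black long-haired: 305 × 3/16 = 57.1875
  brown short-haired: 305 × 3/16 = 57.1875
  brown long-haired: 305 × 1/16 = 19.0625
Contribution of brown long-haired: (22 − 19.0625)² / 19.0625 = 0.4527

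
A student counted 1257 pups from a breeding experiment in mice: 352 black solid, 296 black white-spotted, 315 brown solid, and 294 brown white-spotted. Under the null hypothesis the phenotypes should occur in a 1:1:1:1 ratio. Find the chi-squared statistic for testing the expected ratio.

6.901

Under the 1:1:1:1 hypothesis (Σ ratio = 4, N = 1257):
  black solid: 1257 × 1/4 = 314.25
  black white-spotted: 1257 × 1/4 = 314.25
  brown solid: 1257 × 1/4 = 314.25
  brown white-spotted: 1257 × 1/4 = 314.25
χ² = Σ (O − E)² / E
  black solid: (352 − 314.25)² / 314.25 = 4.5348
  black white-spotted: (296 − 314.25)² / 314.25 = 1.0599
  brown solid: (315 − 314.25)² / 314.25 = 0.0018
  brown white-spotted: (294 − 314.25)² / 314.25 = 1.3049
χ² = 4.5348 + 1.0599 + 0.0018 + 1.3049 = 6.9014 ≈ 6.901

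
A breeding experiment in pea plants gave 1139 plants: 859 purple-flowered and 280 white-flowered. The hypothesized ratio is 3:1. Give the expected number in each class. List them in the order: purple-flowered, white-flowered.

854.25, 284.75

Expected counts for N = 1139 under a 3:1 ratio (total parts = 4):
  purple-flowered: 1139 × 3/4 = 854.25
  white-flowered: 1139 × 1/4 = 284.75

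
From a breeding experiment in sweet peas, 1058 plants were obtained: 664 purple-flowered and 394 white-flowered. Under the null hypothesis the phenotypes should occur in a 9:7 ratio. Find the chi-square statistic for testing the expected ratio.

The 9:7 ratio has 16 parts, so with N = 1058 the expected counts are:
  purple-flowered: 1058 × 9/16 = 595.125
  white-flowered: 1058 × 7/16 = 462.875
χ² = Σ (O − E)² / E
  purple-flowered: (664 − 595.125)² / 595.125 = 7.9710
  white-flowered: (394 − 462.875)² / 462.875 = 10.2485
χ² = 7.9710 + 10.2485 = 18.2195 ≈ 18.220

18.220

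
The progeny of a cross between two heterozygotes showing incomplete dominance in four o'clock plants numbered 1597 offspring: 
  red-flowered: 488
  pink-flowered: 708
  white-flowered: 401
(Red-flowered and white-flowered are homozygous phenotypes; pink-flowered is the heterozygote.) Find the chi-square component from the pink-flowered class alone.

With incomplete dominance, a heterozygote × heterozygote cross gives a 1:2:1 phenotypic ratio.
The 1:2:1 ratio has 4 parts, so with N = 1597 the expected counts are:
  red-flowered: 1597 × 1/4 = 399.25
  pink-flowered: 1597 × 2/4 = 798.5
  white-flowered: 1597 × 1/4 = 399.25
Contribution of pink-flowered: (708 − 798.5)² / 798.5 = 10.2570

10.257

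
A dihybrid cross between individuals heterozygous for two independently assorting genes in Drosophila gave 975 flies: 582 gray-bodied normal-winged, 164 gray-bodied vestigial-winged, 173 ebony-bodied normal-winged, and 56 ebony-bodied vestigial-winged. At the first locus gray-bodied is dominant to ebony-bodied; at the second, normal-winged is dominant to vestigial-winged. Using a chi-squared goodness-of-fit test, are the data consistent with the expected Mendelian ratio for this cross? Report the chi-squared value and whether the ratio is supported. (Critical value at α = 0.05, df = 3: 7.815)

A dihybrid F₂ with independent assortment and complete dominance at both loci gives a 9:3:3:1 phenotypic ratio.
Expected counts for N = 975 under a 9:3:3:1 ratio (total parts = 16):
  gray-bodied normal-winged: 975 × 9/16 = 548.4375
  gray-bodied vestigial-winged: 975 × 3/16 = 182.8125
  ebony-bodied normal-winged: 975 × 3/16 = 182.8125
  ebony-bodied vestigial-winged: 975 × 1/16 = 60.9375
χ² = Σ (O − E)² / E
  gray-bodied normal-winged: (582 − 548.4375)² / 548.4375 = 2.0539
  gray-bodied vestigial-winged: (164 − 182.8125)² / 182.8125 = 1.9359
  ebony-bodied normal-winged: (173 − 182.8125)² / 182.8125 = 0.5267
  ebony-bodied vestigial-winged: (56 − 60.9375)² / 60.9375 = 0.4001
χ² = 2.0539 + 1.9359 + 0.5267 + 0.4001 = 4.9166 ≈ 4.917
Degrees of freedom = 4 − 1 = 3; critical value at α = 0.05 is 7.815.
Since 4.917 < 7.815, we fail to reject the null hypothesis — the data are consistent with the 9:3:3:1 ratio.

4.917; consistent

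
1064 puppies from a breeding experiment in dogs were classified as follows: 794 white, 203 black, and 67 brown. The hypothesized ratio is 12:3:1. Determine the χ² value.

Expected counts for N = 1064 under a 12:3:1 ratio (total parts = 16):
  white: 1064 × 12/16 = 798
  black: 1064 × 3/16 = 199.5
  brown: 1064 × 1/16 = 66.5
χ² = Σ (O − E)² / E
  white: (794 − 798)² / 798 = 0.0201
  black: (203 − 199.5)² / 199.5 = 0.0614
  brown: (67 − 66.5)² / 66.5 = 0.0038
χ² = 0.0201 + 0.0614 + 0.0038 = 0.0853 ≈ 0.085

0.085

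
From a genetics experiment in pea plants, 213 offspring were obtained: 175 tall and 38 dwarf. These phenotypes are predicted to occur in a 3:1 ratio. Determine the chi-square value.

5.823

The 3:1 ratio has 4 parts, so with N = 213 the expected counts are:
  tall: 213 × 3/4 = 159.75
  dwarf: 213 × 1/4 = 53.25
χ² = Σ (O − E)² / E
  tall: (175 − 159.75)² / 159.75 = 1.4558
  dwarf: (38 − 53.25)² / 53.25 = 4.3674
χ² = 1.4558 + 4.3674 = 5.8232 ≈ 5.823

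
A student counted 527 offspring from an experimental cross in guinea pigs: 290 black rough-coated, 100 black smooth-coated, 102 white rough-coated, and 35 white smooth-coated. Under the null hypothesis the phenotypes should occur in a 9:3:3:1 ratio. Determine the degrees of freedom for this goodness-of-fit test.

A goodness-of-fit test with 4 phenotype classes has df = 4 − 1 = 3.

3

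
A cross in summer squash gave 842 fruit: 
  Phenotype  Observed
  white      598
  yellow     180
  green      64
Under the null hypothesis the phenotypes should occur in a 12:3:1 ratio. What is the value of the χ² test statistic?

Under the 12:3:1 hypothesis (Σ ratio = 16, N = 842):
  white: 842 × 12/16 = 631.5
  yellow: 842 × 3/16 = 157.875
  green: 842 × 1/16 = 52.625
χ² = Σ (O − E)² / E
  white: (598 − 631.5)² / 631.5 = 1.7771
  yellow: (180 − 157.875)² / 157.875 = 3.1007
  green: (64 − 52.625)² / 52.625 = 2.4587
χ² = 1.7771 + 3.1007 + 2.4587 = 7.3365 ≈ 7.337

7.337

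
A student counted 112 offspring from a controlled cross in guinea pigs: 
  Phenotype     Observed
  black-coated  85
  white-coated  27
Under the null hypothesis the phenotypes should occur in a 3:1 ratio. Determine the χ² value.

Expected counts for N = 112 under a 3:1 ratio (total parts = 4):
  black-coated: 112 × 3/4 = 84
  white-coated: 112 × 1/4 = 28
χ² = Σ (O − E)² / E
  black-coated: (85 − 84)² / 84 = 0.0119
  white-coated: (27 − 28)² / 28 = 0.0357
χ² = 0.0119 + 0.0357 = 0.0476 ≈ 0.048

0.048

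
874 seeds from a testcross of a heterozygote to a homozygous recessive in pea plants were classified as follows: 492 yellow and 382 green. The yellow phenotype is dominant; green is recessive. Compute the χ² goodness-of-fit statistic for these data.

A testcross of a heterozygote (Aa × aa) gives a 1:1 phenotypic ratio.
Total ratio parts = 2. Expected numbers out of 874:
  yellow: 874 × 1/2 = 437
  green: 874 × 1/2 = 437
χ² = Σ (O − E)² / E
  yellow: (492 − 437)² / 437 = 6.9222
  green: (382 − 437)² / 437 = 6.9222
χ² = 6.9222 + 6.9222 = 13.8444 ≈ 13.844

13.844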